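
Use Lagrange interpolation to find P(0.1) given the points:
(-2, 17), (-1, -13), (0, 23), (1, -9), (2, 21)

Lagrange interpolation formula:
P(x) = Σ yᵢ × Lᵢ(x)
where Lᵢ(x) = Π_{j≠i} (x - xⱼ)/(xᵢ - xⱼ)

L_0(0.1) = (0.1 - (-1))/(-2 - (-1)) × (0.1 - 0)/(-2 - 0) × (0.1 - 1)/(-2 - 1) × (0.1 - 2)/(-2 - 2) = 0.007838
L_1(0.1) = (0.1 - (-2))/(-1 - (-2)) × (0.1 - 0)/(-1 - 0) × (0.1 - 1)/(-1 - 1) × (0.1 - 2)/(-1 - 2) = -0.059850
L_2(0.1) = (0.1 - (-2))/(0 - (-2)) × (0.1 - (-1))/(0 - (-1)) × (0.1 - 1)/(0 - 1) × (0.1 - 2)/(0 - 2) = 0.987525
L_3(0.1) = (0.1 - (-2))/(1 - (-2)) × (0.1 - (-1))/(1 - (-1)) × (0.1 - 0)/(1 - 0) × (0.1 - 2)/(1 - 2) = 0.073150
L_4(0.1) = (0.1 - (-2))/(2 - (-2)) × (0.1 - (-1))/(2 - (-1)) × (0.1 - 0)/(2 - 0) × (0.1 - 1)/(2 - 1) = -0.008663

P(0.1) = 17×L_0(0.1) + (-13)×L_1(0.1) + 23×L_2(0.1) + (-9)×L_3(0.1) + 21×L_4(0.1)
P(0.1) = 22.784100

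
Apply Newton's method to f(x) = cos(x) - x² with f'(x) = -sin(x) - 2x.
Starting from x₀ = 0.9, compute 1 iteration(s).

f(x) = cos(x) - x²
f'(x) = -sin(x) - 2x
x₀ = 0.9

Newton-Raphson formula: x_{n+1} = x_n - f(x_n)/f'(x_n)

Iteration 1:
  f(0.900000) = -0.188390
  f'(0.900000) = -2.583327
  x_1 = 0.900000 - (-0.188390)/(-2.583327) = 0.827075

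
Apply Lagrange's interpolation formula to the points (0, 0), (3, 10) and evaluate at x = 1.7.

Lagrange interpolation formula:
P(x) = Σ yᵢ × Lᵢ(x)
where Lᵢ(x) = Π_{j≠i} (x - xⱼ)/(xᵢ - xⱼ)

L_0(1.7) = (1.7 - 3)/(0 - 3) = 0.433333
L_1(1.7) = (1.7 - 0)/(3 - 0) = 0.566667

P(1.7) = 0×L_0(1.7) + 10×L_1(1.7)
P(1.7) = 5.666667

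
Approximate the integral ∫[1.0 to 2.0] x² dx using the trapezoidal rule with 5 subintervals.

f(x) = x²
a = 1.0, b = 2.0, n = 5
h = (b - a)/n = 0.200000

Trapezoidal rule: (h/2)[f(x₀) + 2f(x₁) + 2f(x₂) + ... + f(xₙ)]

x_0 = 1.0000, f(x_0) = 1.000000, coefficient = 1
x_1 = 1.2000, f(x_1) = 1.440000, coefficient = 2
x_2 = 1.4000, f(x_2) = 1.960000, coefficient = 2
x_3 = 1.6000, f(x_3) = 2.560000, coefficient = 2
x_4 = 1.8000, f(x_4) = 3.240000, coefficient = 2
x_5 = 2.0000, f(x_5) = 4.000000, coefficient = 1

I ≈ (0.200000/2) × 23.400000 = 2.340000
Exact value: 2.333333
Error: 0.006667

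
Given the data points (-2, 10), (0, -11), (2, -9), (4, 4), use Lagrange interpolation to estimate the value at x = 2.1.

Lagrange interpolation formula:
P(x) = Σ yᵢ × Lᵢ(x)
where Lᵢ(x) = Π_{j≠i} (x - xⱼ)/(xᵢ - xⱼ)

L_0(2.1) = (2.1 - 0)/(-2 - 0) × (2.1 - 2)/(-2 - 2) × (2.1 - 4)/(-2 - 4) = 0.008313
L_1(2.1) = (2.1 - (-2))/(0 - (-2)) × (2.1 - 2)/(0 - 2) × (2.1 - 4)/(0 - 4) = -0.048688
L_2(2.1) = (2.1 - (-2))/(2 - (-2)) × (2.1 - 0)/(2 - 0) × (2.1 - 4)/(2 - 4) = 1.022437
L_3(2.1) = (2.1 - (-2))/(4 - (-2)) × (2.1 - 0)/(4 - 0) × (2.1 - 2)/(4 - 2) = 0.017938

P(2.1) = 10×L_0(2.1) + (-11)×L_1(2.1) + (-9)×L_2(2.1) + 4×L_3(2.1)
P(2.1) = -8.511500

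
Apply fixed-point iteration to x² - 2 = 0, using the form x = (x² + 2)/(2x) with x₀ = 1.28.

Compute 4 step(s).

Equation: x² - 2 = 0
Fixed-point form: x = (x² + 2)/(2x)
x₀ = 1.28

x_1 = g(1.280000) = 1.421250
x_2 = g(1.421250) = 1.414231
x_3 = g(1.414231) = 1.414214
x_4 = g(1.414214) = 1.414214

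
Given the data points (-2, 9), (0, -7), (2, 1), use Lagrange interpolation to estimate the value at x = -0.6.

Lagrange interpolation formula:
P(x) = Σ yᵢ × Lᵢ(x)
where Lᵢ(x) = Π_{j≠i} (x - xⱼ)/(xᵢ - xⱼ)

L_0(-0.6) = (-0.6 - 0)/(-2 - 0) × (-0.6 - 2)/(-2 - 2) = 0.195000
L_1(-0.6) = (-0.6 - (-2))/(0 - (-2)) × (-0.6 - 2)/(0 - 2) = 0.910000
L_2(-0.6) = (-0.6 - (-2))/(2 - (-2)) × (-0.6 - 0)/(2 - 0) = -0.105000

P(-0.6) = 9×L_0(-0.6) + (-7)×L_1(-0.6) + 1×L_2(-0.6)
P(-0.6) = -4.720000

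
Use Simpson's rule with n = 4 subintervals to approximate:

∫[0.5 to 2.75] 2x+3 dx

f(x) = 2x+3
a = 0.5, b = 2.75, n = 4
h = (b - a)/n = 0.562500

Simpson's rule: (h/3)[f(x₀) + 4f(x₁) + 2f(x₂) + ... + f(xₙ)]

x_0 = 0.5000, f(x_0) = 4.000000, coefficient = 1
x_1 = 1.0625, f(x_1) = 5.125000, coefficient = 4
x_2 = 1.6250, f(x_2) = 6.250000, coefficient = 2
x_3 = 2.1875, f(x_3) = 7.375000, coefficient = 4
x_4 = 2.7500, f(x_4) = 8.500000, coefficient = 1

I ≈ (0.562500/3) × 75.000000 = 14.062500
Exact value: 14.062500
Error: 0.000000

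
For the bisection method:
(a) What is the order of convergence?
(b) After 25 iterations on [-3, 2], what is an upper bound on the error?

(a) Bisection has linear (order 1) convergence; the error is halved each step.

(b) Error bound = (b-a)/2^n = (2 - (-3))/2^{25}
    = 5/2^{25}

(a) 1 (linear); (b) error ≤ 1.49e-07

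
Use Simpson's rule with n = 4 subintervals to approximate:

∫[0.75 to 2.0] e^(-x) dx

f(x) = e^(-x)
a = 0.75, b = 2.0, n = 4
h = (b - a)/n = 0.312500

Simpson's rule: (h/3)[f(x₀) + 4f(x₁) + 2f(x₂) + ... + f(xₙ)]

x_0 = 0.7500, f(x_0) = 0.472367, coefficient = 1
x_1 = 1.0625, f(x_1) = 0.345591, coefficient = 4
x_2 = 1.3750, f(x_2) = 0.252840, coefficient = 2
x_3 = 1.6875, f(x_3) = 0.184981, coefficient = 4
x_4 = 2.0000, f(x_4) = 0.135335, coefficient = 1

I ≈ (0.312500/3) × 3.235670 = 0.337049
Exact value: 0.337031
Error: 0.000018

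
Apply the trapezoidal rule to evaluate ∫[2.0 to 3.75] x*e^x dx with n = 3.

f(x) = x*e^x
a = 2.0, b = 3.75, n = 3
h = (b - a)/n = 0.583333

Trapezoidal rule: (h/2)[f(x₀) + 2f(x₁) + 2f(x₂) + ... + f(xₙ)]

x_0 = 2.0000, f(x_0) = 14.778112, coefficient = 1
x_1 = 2.5833, f(x_1) = 34.206439, coefficient = 2
x_2 = 3.1667, f(x_2) = 75.139484, coefficient = 2
x_3 = 3.7500, f(x_3) = 159.454058, coefficient = 1

I ≈ (0.583333/2) × 392.924015 = 114.602838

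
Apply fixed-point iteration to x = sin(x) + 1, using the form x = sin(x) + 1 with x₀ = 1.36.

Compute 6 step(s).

Equation: x = sin(x) + 1
Fixed-point form: x = sin(x) + 1
x₀ = 1.36

x_1 = g(1.360000) = 1.977865
x_2 = g(1.977865) = 1.918285
x_3 = g(1.918285) = 1.940231
x_4 = g(1.940231) = 1.932532
x_5 = g(1.932532) = 1.935284
x_6 = g(1.935284) = 1.934306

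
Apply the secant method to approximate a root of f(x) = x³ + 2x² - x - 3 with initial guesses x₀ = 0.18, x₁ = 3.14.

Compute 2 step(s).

f(x) = x³ + 2x² - x - 3
x₀ = 0.18, x₁ = 3.14

Secant formula: x_{n+1} = x_n - f(x_n)(x_n - x_{n-1})/(f(x_n) - f(x_{n-1}))

Iteration 1:
  f(0.180000) = -3.109368
  f(3.140000) = 44.538344
  x_2 = 3.140000 - 44.538344×(3.140000 - 0.180000)/(44.538344 - (-3.109368))
       = 0.373162
Iteration 2:
  f(3.140000) = 44.538344
  f(0.373162) = -3.042699
  x_3 = 0.373162 - (-3.042699)×(0.373162 - 3.140000)/(-3.042699 - 44.538344)
       = 0.550095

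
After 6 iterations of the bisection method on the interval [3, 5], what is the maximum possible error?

Bisection error bound: |error| ≤ (b-a)/2^n
|error| ≤ (5 - 3)/2^6 = 2/2^6
|error| ≤ 0.0312500000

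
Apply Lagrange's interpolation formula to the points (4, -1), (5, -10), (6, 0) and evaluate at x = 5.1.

Lagrange interpolation formula:
P(x) = Σ yᵢ × Lᵢ(x)
where Lᵢ(x) = Π_{j≠i} (x - xⱼ)/(xᵢ - xⱼ)

L_0(5.1) = (5.1 - 5)/(4 - 5) × (5.1 - 6)/(4 - 6) = -0.045000
L_1(5.1) = (5.1 - 4)/(5 - 4) × (5.1 - 6)/(5 - 6) = 0.990000
L_2(5.1) = (5.1 - 4)/(6 - 4) × (5.1 - 5)/(6 - 5) = 0.055000

P(5.1) = (-1)×L_0(5.1) + (-10)×L_1(5.1) + 0×L_2(5.1)
P(5.1) = -9.855000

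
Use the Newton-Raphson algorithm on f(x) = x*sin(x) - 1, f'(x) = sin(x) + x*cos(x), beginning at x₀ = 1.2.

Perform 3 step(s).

f(x) = x*sin(x) - 1
f'(x) = sin(x) + x*cos(x)
x₀ = 1.2

Newton-Raphson formula: x_{n+1} = x_n - f(x_n)/f'(x_n)

Iteration 1:
  f(1.200000) = 0.118447
  f'(1.200000) = 1.366868
  x_1 = 1.200000 - 0.118447/1.366868 = 1.113344
Iteration 2:
  f(1.113344) = -0.001129
  f'(1.113344) = 1.388904
  x_2 = 1.113344 - (-0.001129)/1.388904 = 1.114157
Iteration 3:
  f(1.114157) = 0.000000
  f'(1.114157) = 1.388809
  x_3 = 1.114157 - 0.000000/1.388809 = 1.114157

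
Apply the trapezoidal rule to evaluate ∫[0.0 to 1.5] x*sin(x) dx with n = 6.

f(x) = x*sin(x)
a = 0.0, b = 1.5, n = 6
h = (b - a)/n = 0.250000

Trapezoidal rule: (h/2)[f(x₀) + 2f(x₁) + 2f(x₂) + ... + f(xₙ)]

x_0 = 0.0000, f(x_0) = 0.000000, coefficient = 1
x_1 = 0.2500, f(x_1) = 0.061851, coefficient = 2
x_2 = 0.5000, f(x_2) = 0.239713, coefficient = 2
x_3 = 0.7500, f(x_3) = 0.511229, coefficient = 2
x_4 = 1.0000, f(x_4) = 0.841471, coefficient = 2
x_5 = 1.2500, f(x_5) = 1.186231, coefficient = 2
x_6 = 1.5000, f(x_6) = 1.496242, coefficient = 1

I ≈ (0.250000/2) × 7.177232 = 0.897154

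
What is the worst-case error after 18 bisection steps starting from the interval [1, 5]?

Bisection error bound: |error| ≤ (b-a)/2^n
|error| ≤ (5 - 1)/2^18 = 4/2^18
|error| ≤ 0.0000152588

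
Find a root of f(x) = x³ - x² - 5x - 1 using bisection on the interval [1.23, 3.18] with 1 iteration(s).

f(x) = x³ - x² - 5x - 1
Initial interval: [1.23, 3.18]

Iteration 1:
  c_1 = (1.230000 + 3.180000)/2 = 2.205000
  f(c_1) = f(2.205000) = -6.166260
  f(a) × f(c) ≥ 0, new interval: [2.205000, 3.180000]

After 1 iteration(s), the approximation is c_1 = 2.205000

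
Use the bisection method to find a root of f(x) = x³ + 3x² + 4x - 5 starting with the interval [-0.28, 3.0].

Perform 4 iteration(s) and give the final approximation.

f(x) = x³ + 3x² + 4x - 5
Initial interval: [-0.28, 3.0]

Iteration 1:
  c_1 = (-0.280000 + 3.000000)/2 = 1.360000
  f(c_1) = f(1.360000) = 8.504256
  f(a) × f(c) < 0, new interval: [-0.280000, 1.360000]
Iteration 2:
  c_2 = (-0.280000 + 1.360000)/2 = 0.540000
  f(c_2) = f(0.540000) = -1.807736
  f(a) × f(c) ≥ 0, new interval: [0.540000, 1.360000]
Iteration 3:
  c_3 = (0.540000 + 1.360000)/2 = 0.950000
  f(c_3) = f(0.950000) = 2.364875
  f(a) × f(c) < 0, new interval: [0.540000, 0.950000]
Iteration 4:
  c_4 = (0.540000 + 0.950000)/2 = 0.745000
  f(c_4) = f(0.745000) = 0.058569
  f(a) × f(c) < 0, new interval: [0.540000, 0.745000]

After 4 iteration(s), the approximation is c_4 = 0.745000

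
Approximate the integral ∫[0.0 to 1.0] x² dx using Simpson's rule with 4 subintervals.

f(x) = x²
a = 0.0, b = 1.0, n = 4
h = (b - a)/n = 0.250000

Simpson's rule: (h/3)[f(x₀) + 4f(x₁) + 2f(x₂) + ... + f(xₙ)]

x_0 = 0.0000, f(x_0) = 0.000000, coefficient = 1
x_1 = 0.2500, f(x_1) = 0.062500, coefficient = 4
x_2 = 0.5000, f(x_2) = 0.250000, coefficient = 2
x_3 = 0.7500, f(x_3) = 0.562500, coefficient = 4
x_4 = 1.0000, f(x_4) = 1.000000, coefficient = 1

I ≈ (0.250000/3) × 4.000000 = 0.333333
Exact value: 0.333333
Error: 0.000000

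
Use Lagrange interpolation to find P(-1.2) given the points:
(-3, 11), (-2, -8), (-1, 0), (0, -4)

Lagrange interpolation formula:
P(x) = Σ yᵢ × Lᵢ(x)
where Lᵢ(x) = Π_{j≠i} (x - xⱼ)/(xᵢ - xⱼ)

L_0(-1.2) = (-1.2 - (-2))/(-3 - (-2)) × (-1.2 - (-1))/(-3 - (-1)) × (-1.2 - 0)/(-3 - 0) = -0.032000
L_1(-1.2) = (-1.2 - (-3))/(-2 - (-3)) × (-1.2 - (-1))/(-2 - (-1)) × (-1.2 - 0)/(-2 - 0) = 0.216000
L_2(-1.2) = (-1.2 - (-3))/(-1 - (-3)) × (-1.2 - (-2))/(-1 - (-2)) × (-1.2 - 0)/(-1 - 0) = 0.864000
L_3(-1.2) = (-1.2 - (-3))/(0 - (-3)) × (-1.2 - (-2))/(0 - (-2)) × (-1.2 - (-1))/(0 - (-1)) = -0.048000

P(-1.2) = 11×L_0(-1.2) + (-8)×L_1(-1.2) + 0×L_2(-1.2) + (-4)×L_3(-1.2)
P(-1.2) = -1.888000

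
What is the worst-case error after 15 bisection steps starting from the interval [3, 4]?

Bisection error bound: |error| ≤ (b-a)/2^n
|error| ≤ (4 - 3)/2^15 = 1/2^15
|error| ≤ 0.0000305176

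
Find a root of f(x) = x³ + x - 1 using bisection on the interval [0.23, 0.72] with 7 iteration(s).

f(x) = x³ + x - 1
Initial interval: [0.23, 0.72]

Iteration 1:
  c_1 = (0.230000 + 0.720000)/2 = 0.475000
  f(c_1) = f(0.475000) = -0.417828
  f(a) × f(c) ≥ 0, new interval: [0.475000, 0.720000]
Iteration 2:
  c_2 = (0.475000 + 0.720000)/2 = 0.597500
  f(c_2) = f(0.597500) = -0.189189
  f(a) × f(c) ≥ 0, new interval: [0.597500, 0.720000]
Iteration 3:
  c_3 = (0.597500 + 0.720000)/2 = 0.658750
  f(c_3) = f(0.658750) = -0.055384
  f(a) × f(c) ≥ 0, new interval: [0.658750, 0.720000]
Iteration 4:
  c_4 = (0.658750 + 0.720000)/2 = 0.689375
  f(c_4) = f(0.689375) = 0.016992
  f(a) × f(c) < 0, new interval: [0.658750, 0.689375]
Iteration 5:
  c_5 = (0.658750 + 0.689375)/2 = 0.674063
  f(c_5) = f(0.674063) = -0.019670
  f(a) × f(c) ≥ 0, new interval: [0.674063, 0.689375]
Iteration 6:
  c_6 = (0.674063 + 0.689375)/2 = 0.681719
  f(c_6) = f(0.681719) = -0.001459
  f(a) × f(c) ≥ 0, new interval: [0.681719, 0.689375]
Iteration 7:
  c_7 = (0.681719 + 0.689375)/2 = 0.685547
  f(c_7) = f(0.685547) = 0.007736
  f(a) × f(c) < 0, new interval: [0.681719, 0.685547]

After 7 iteration(s), the approximation is c_7 = 0.685547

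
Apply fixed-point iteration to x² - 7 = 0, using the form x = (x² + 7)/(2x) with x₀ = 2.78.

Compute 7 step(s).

Equation: x² - 7 = 0
Fixed-point form: x = (x² + 7)/(2x)
x₀ = 2.78

x_1 = g(2.780000) = 2.648993
x_2 = g(2.648993) = 2.645753
x_3 = g(2.645753) = 2.645751
x_4 = g(2.645751) = 2.645751
x_5 = g(2.645751) = 2.645751
x_6 = g(2.645751) = 2.645751
x_7 = g(2.645751) = 2.645751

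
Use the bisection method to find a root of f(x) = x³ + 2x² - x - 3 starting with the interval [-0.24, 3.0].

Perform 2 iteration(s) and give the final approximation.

f(x) = x³ + 2x² - x - 3
Initial interval: [-0.24, 3.0]

Iteration 1:
  c_1 = (-0.240000 + 3.000000)/2 = 1.380000
  f(c_1) = f(1.380000) = 2.056872
  f(a) × f(c) < 0, new interval: [-0.240000, 1.380000]
Iteration 2:
  c_2 = (-0.240000 + 1.380000)/2 = 0.570000
  f(c_2) = f(0.570000) = -2.735007
  f(a) × f(c) ≥ 0, new interval: [0.570000, 1.380000]

After 2 iteration(s), the approximation is c_2 = 0.570000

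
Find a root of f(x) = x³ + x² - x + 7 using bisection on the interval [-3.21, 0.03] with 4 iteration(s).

f(x) = x³ + x² - x + 7
Initial interval: [-3.21, 0.03]

Iteration 1:
  c_1 = (-3.210000 + 0.030000)/2 = -1.590000
  f(c_1) = f(-1.590000) = 7.098421
  f(a) × f(c) < 0, new interval: [-3.210000, -1.590000]
Iteration 2:
  c_2 = (-3.210000 + (-1.590000))/2 = -2.400000
  f(c_2) = f(-2.400000) = 1.336000
  f(a) × f(c) < 0, new interval: [-3.210000, -2.400000]
Iteration 3:
  c_3 = (-3.210000 + (-2.400000))/2 = -2.805000
  f(c_3) = f(-2.805000) = -4.396785
  f(a) × f(c) ≥ 0, new interval: [-2.805000, -2.400000]
Iteration 4:
  c_4 = (-2.805000 + (-2.400000))/2 = -2.602500
  f(c_4) = f(-2.602500) = -1.251243
  f(a) × f(c) ≥ 0, new interval: [-2.602500, -2.400000]

After 4 iteration(s), the approximation is c_4 = -2.602500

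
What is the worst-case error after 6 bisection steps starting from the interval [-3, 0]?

Bisection error bound: |error| ≤ (b-a)/2^n
|error| ≤ (0 - (-3))/2^6 = 3/2^6
|error| ≤ 0.0468750000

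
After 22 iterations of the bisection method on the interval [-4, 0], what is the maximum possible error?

Bisection error bound: |error| ≤ (b-a)/2^n
|error| ≤ (0 - (-4))/2^22 = 4/2^22
|error| ≤ 0.0000009537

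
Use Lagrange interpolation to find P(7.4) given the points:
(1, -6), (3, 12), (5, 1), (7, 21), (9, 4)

Lagrange interpolation formula:
P(x) = Σ yᵢ × Lᵢ(x)
where Lᵢ(x) = Π_{j≠i} (x - xⱼ)/(xᵢ - xⱼ)

L_0(7.4) = (7.4 - 3)/(1 - 3) × (7.4 - 5)/(1 - 5) × (7.4 - 7)/(1 - 7) × (7.4 - 9)/(1 - 9) = -0.017600
L_1(7.4) = (7.4 - 1)/(3 - 1) × (7.4 - 5)/(3 - 5) × (7.4 - 7)/(3 - 7) × (7.4 - 9)/(3 - 9) = 0.102400
L_2(7.4) = (7.4 - 1)/(5 - 1) × (7.4 - 3)/(5 - 3) × (7.4 - 7)/(5 - 7) × (7.4 - 9)/(5 - 9) = -0.281600
L_3(7.4) = (7.4 - 1)/(7 - 1) × (7.4 - 3)/(7 - 3) × (7.4 - 5)/(7 - 5) × (7.4 - 9)/(7 - 9) = 1.126400
L_4(7.4) = (7.4 - 1)/(9 - 1) × (7.4 - 3)/(9 - 3) × (7.4 - 5)/(9 - 5) × (7.4 - 7)/(9 - 7) = 0.070400

P(7.4) = (-6)×L_0(7.4) + 12×L_1(7.4) + 1×L_2(7.4) + 21×L_3(7.4) + 4×L_4(7.4)
P(7.4) = 24.988800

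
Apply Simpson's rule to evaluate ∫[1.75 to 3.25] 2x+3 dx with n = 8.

f(x) = 2x+3
a = 1.75, b = 3.25, n = 8
h = (b - a)/n = 0.187500

Simpson's rule: (h/3)[f(x₀) + 4f(x₁) + 2f(x₂) + ... + f(xₙ)]

x_0 = 1.7500, f(x_0) = 6.500000, coefficient = 1
x_1 = 1.9375, f(x_1) = 6.875000, coefficient = 4
x_2 = 2.1250, f(x_2) = 7.250000, coefficient = 2
x_3 = 2.3125, f(x_3) = 7.625000, coefficient = 4
x_4 = 2.5000, f(x_4) = 8.000000, coefficient = 2
x_5 = 2.6875, f(x_5) = 8.375000, coefficient = 4
x_6 = 2.8750, f(x_6) = 8.750000, coefficient = 2
x_7 = 3.0625, f(x_7) = 9.125000, coefficient = 4
x_8 = 3.2500, f(x_8) = 9.500000, coefficient = 1

I ≈ (0.187500/3) × 192.000000 = 12.000000
Exact value: 12.000000
Error: 0.000000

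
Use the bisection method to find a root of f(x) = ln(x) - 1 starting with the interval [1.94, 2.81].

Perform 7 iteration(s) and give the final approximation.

f(x) = ln(x) - 1
Initial interval: [1.94, 2.81]

Iteration 1:
  c_1 = (1.940000 + 2.810000)/2 = 2.375000
  f(c_1) = f(2.375000) = -0.135003
  f(a) × f(c) ≥ 0, new interval: [2.375000, 2.810000]
Iteration 2:
  c_2 = (2.375000 + 2.810000)/2 = 2.592500
  f(c_2) = f(2.592500) = -0.047377
  f(a) × f(c) ≥ 0, new interval: [2.592500, 2.810000]
Iteration 3:
  c_3 = (2.592500 + 2.810000)/2 = 2.701250
  f(c_3) = f(2.701250) = -0.006285
  f(a) × f(c) ≥ 0, new interval: [2.701250, 2.810000]
Iteration 4:
  c_4 = (2.701250 + 2.810000)/2 = 2.755625
  f(c_4) = f(2.755625) = 0.013644
  f(a) × f(c) < 0, new interval: [2.701250, 2.755625]
Iteration 5:
  c_5 = (2.701250 + 2.755625)/2 = 2.728438
  f(c_5) = f(2.728438) = 0.003729
  f(a) × f(c) < 0, new interval: [2.701250, 2.728438]
Iteration 6:
  c_6 = (2.701250 + 2.728438)/2 = 2.714844
  f(c_6) = f(2.714844) = -0.001266
  f(a) × f(c) ≥ 0, new interval: [2.714844, 2.728438]
Iteration 7:
  c_7 = (2.714844 + 2.728438)/2 = 2.721641
  f(c_7) = f(2.721641) = 0.001235
  f(a) × f(c) < 0, new interval: [2.714844, 2.721641]

After 7 iteration(s), the approximation is c_7 = 2.721641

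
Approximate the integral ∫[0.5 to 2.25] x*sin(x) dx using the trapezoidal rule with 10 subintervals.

f(x) = x*sin(x)
a = 0.5, b = 2.25, n = 10
h = (b - a)/n = 0.175000

Trapezoidal rule: (h/2)[f(x₀) + 2f(x₁) + 2f(x₂) + ... + f(xₙ)]

x_0 = 0.5000, f(x_0) = 0.239713, coefficient = 1
x_1 = 0.6750, f(x_1) = 0.421806, coefficient = 2
x_2 = 0.8500, f(x_2) = 0.638588, coefficient = 2
x_3 = 1.0250, f(x_3) = 0.876082, coefficient = 2
x_4 = 1.2000, f(x_4) = 1.118447, coefficient = 2
x_5 = 1.3750, f(x_5) = 1.348728, coefficient = 2
x_6 = 1.5500, f(x_6) = 1.549665, coefficient = 2
x_7 = 1.7250, f(x_7) = 1.704531, coefficient = 2
x_8 = 1.9000, f(x_8) = 1.797970, coefficient = 2
x_9 = 2.0750, f(x_9) = 1.816786, coefficient = 2
x_10 = 2.2500, f(x_10) = 1.750665, coefficient = 1

I ≈ (0.175000/2) × 24.535584 = 2.146864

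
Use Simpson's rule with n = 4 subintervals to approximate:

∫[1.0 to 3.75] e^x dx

f(x) = e^x
a = 1.0, b = 3.75, n = 4
h = (b - a)/n = 0.687500

Simpson's rule: (h/3)[f(x₀) + 4f(x₁) + 2f(x₂) + ... + f(xₙ)]

x_0 = 1.0000, f(x_0) = 2.718282, coefficient = 1
x_1 = 1.6875, f(x_1) = 5.405949, coefficient = 4
x_2 = 2.3750, f(x_2) = 10.751013, coefficient = 2
x_3 = 3.0625, f(x_3) = 21.380943, coefficient = 4
x_4 = 3.7500, f(x_4) = 42.521082, coefficient = 1

I ≈ (0.687500/3) × 173.888957 = 39.849553
Exact value: 39.802800
Error: 0.046752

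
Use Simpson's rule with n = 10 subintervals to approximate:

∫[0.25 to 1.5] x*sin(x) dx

f(x) = x*sin(x)
a = 0.25, b = 1.5, n = 10
h = (b - a)/n = 0.125000

Simpson's rule: (h/3)[f(x₀) + 4f(x₁) + 2f(x₂) + ... + f(xₙ)]

x_0 = 0.2500, f(x_0) = 0.061851, coefficient = 1
x_1 = 0.3750, f(x_1) = 0.137352, coefficient = 4
x_2 = 0.5000, f(x_2) = 0.239713, coefficient = 2
x_3 = 0.6250, f(x_3) = 0.365686, coefficient = 4
x_4 = 0.7500, f(x_4) = 0.511229, coefficient = 2
x_5 = 0.8750, f(x_5) = 0.671601, coefficient = 4
x_6 = 1.0000, f(x_6) = 0.841471, coefficient = 2
x_7 = 1.1250, f(x_7) = 1.015051, coefficient = 4
x_8 = 1.2500, f(x_8) = 1.186231, coefficient = 2
x_9 = 1.3750, f(x_9) = 1.348728, coefficient = 4
x_10 = 1.5000, f(x_10) = 1.496242, coefficient = 1

I ≈ (0.125000/3) × 21.269051 = 0.886210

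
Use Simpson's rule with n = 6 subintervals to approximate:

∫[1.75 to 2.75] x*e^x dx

f(x) = x*e^x
a = 1.75, b = 2.75, n = 6
h = (b - a)/n = 0.166667

Simpson's rule: (h/3)[f(x₀) + 4f(x₁) + 2f(x₂) + ... + f(xₙ)]

x_0 = 1.7500, f(x_0) = 10.070555, coefficient = 1
x_1 = 1.9167, f(x_1) = 13.029998, coefficient = 4
x_2 = 2.0833, f(x_2) = 16.731656, coefficient = 2
x_3 = 2.2500, f(x_3) = 21.347406, coefficient = 4
x_4 = 2.4167, f(x_4) = 27.087053, coefficient = 2
x_5 = 2.5833, f(x_5) = 34.206439, coefficient = 4
x_6 = 2.7500, f(x_6) = 43.017238, coefficient = 1

I ≈ (0.166667/3) × 415.060578 = 23.058921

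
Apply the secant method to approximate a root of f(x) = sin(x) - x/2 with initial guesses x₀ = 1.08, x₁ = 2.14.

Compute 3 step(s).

f(x) = sin(x) - x/2
x₀ = 1.08, x₁ = 2.14

Secant formula: x_{n+1} = x_n - f(x_n)(x_n - x_{n-1})/(f(x_n) - f(x_{n-1}))

Iteration 1:
  f(1.080000) = 0.341958
  f(2.140000) = -0.227670
  x_2 = 2.140000 - (-0.227670)×(2.140000 - 1.080000)/(-0.227670 - 0.341958)
       = 1.716338
Iteration 2:
  f(2.140000) = -0.227670
  f(1.716338) = 0.131259
  x_3 = 1.716338 - 0.131259×(1.716338 - 2.140000)/(0.131259 - (-0.227670))
       = 1.871269
Iteration 3:
  f(1.716338) = 0.131259
  f(1.871269) = 0.019562
  x_4 = 1.871269 - 0.019562×(1.871269 - 1.716338)/(0.019562 - 0.131259)
       = 1.898403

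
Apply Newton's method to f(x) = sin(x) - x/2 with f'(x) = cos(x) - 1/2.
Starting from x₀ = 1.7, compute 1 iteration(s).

f(x) = sin(x) - x/2
f'(x) = cos(x) - 1/2
x₀ = 1.7

Newton-Raphson formula: x_{n+1} = x_n - f(x_n)/f'(x_n)

Iteration 1:
  f(1.700000) = 0.141665
  f'(1.700000) = -0.628844
  x_1 = 1.700000 - 0.141665/(-0.628844) = 1.925278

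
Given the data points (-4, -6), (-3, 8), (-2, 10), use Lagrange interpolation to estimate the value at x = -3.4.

Lagrange interpolation formula:
P(x) = Σ yᵢ × Lᵢ(x)
where Lᵢ(x) = Π_{j≠i} (x - xⱼ)/(xᵢ - xⱼ)

L_0(-3.4) = (-3.4 - (-3))/(-4 - (-3)) × (-3.4 - (-2))/(-4 - (-2)) = 0.280000
L_1(-3.4) = (-3.4 - (-4))/(-3 - (-4)) × (-3.4 - (-2))/(-3 - (-2)) = 0.840000
L_2(-3.4) = (-3.4 - (-4))/(-2 - (-4)) × (-3.4 - (-3))/(-2 - (-3)) = -0.120000

P(-3.4) = (-6)×L_0(-3.4) + 8×L_1(-3.4) + 10×L_2(-3.4)
P(-3.4) = 3.840000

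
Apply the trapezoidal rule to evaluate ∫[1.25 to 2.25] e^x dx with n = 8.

f(x) = e^x
a = 1.25, b = 2.25, n = 8
h = (b - a)/n = 0.125000

Trapezoidal rule: (h/2)[f(x₀) + 2f(x₁) + 2f(x₂) + ... + f(xₙ)]

x_0 = 1.2500, f(x_0) = 3.490343, coefficient = 1
x_1 = 1.3750, f(x_1) = 3.955077, coefficient = 2
x_2 = 1.5000, f(x_2) = 4.481689, coefficient = 2
x_3 = 1.6250, f(x_3) = 5.078419, coefficient = 2
x_4 = 1.7500, f(x_4) = 5.754603, coefficient = 2
x_5 = 1.8750, f(x_5) = 6.520819, coefficient = 2
x_6 = 2.0000, f(x_6) = 7.389056, coefficient = 2
x_7 = 2.1250, f(x_7) = 8.372897, coefficient = 2
x_8 = 2.2500, f(x_8) = 9.487736, coefficient = 1

I ≈ (0.125000/2) × 96.083199 = 6.005200
Exact value: 5.997393
Error: 0.007807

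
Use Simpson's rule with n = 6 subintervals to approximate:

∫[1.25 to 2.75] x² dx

f(x) = x²
a = 1.25, b = 2.75, n = 6
h = (b - a)/n = 0.250000

Simpson's rule: (h/3)[f(x₀) + 4f(x₁) + 2f(x₂) + ... + f(xₙ)]

x_0 = 1.2500, f(x_0) = 1.562500, coefficient = 1
x_1 = 1.5000, f(x_1) = 2.250000, coefficient = 4
x_2 = 1.7500, f(x_2) = 3.062500, coefficient = 2
x_3 = 2.0000, f(x_3) = 4.000000, coefficient = 4
x_4 = 2.2500, f(x_4) = 5.062500, coefficient = 2
x_5 = 2.5000, f(x_5) = 6.250000, coefficient = 4
x_6 = 2.7500, f(x_6) = 7.562500, coefficient = 1

I ≈ (0.250000/3) × 75.375000 = 6.281250
Exact value: 6.281250
Error: 0.000000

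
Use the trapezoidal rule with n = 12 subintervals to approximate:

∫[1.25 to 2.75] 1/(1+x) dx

f(x) = 1/(1+x)
a = 1.25, b = 2.75, n = 12
h = (b - a)/n = 0.125000

Trapezoidal rule: (h/2)[f(x₀) + 2f(x₁) + 2f(x₂) + ... + f(xₙ)]

x_0 = 1.2500, f(x_0) = 0.444444, coefficient = 1
x_1 = 1.3750, f(x_1) = 0.421053, coefficient = 2
x_2 = 1.5000, f(x_2) = 0.400000, coefficient = 2
x_3 = 1.6250, f(x_3) = 0.380952, coefficient = 2
x_4 = 1.7500, f(x_4) = 0.363636, coefficient = 2
x_5 = 1.8750, f(x_5) = 0.347826, coefficient = 2
x_6 = 2.0000, f(x_6) = 0.333333, coefficient = 2
x_7 = 2.1250, f(x_7) = 0.320000, coefficient = 2
x_8 = 2.2500, f(x_8) = 0.307692, coefficient = 2
x_9 = 2.3750, f(x_9) = 0.296296, coefficient = 2
x_10 = 2.5000, f(x_10) = 0.285714, coefficient = 2
x_11 = 2.6250, f(x_11) = 0.275862, coefficient = 2
x_12 = 2.7500, f(x_12) = 0.266667, coefficient = 1

I ≈ (0.125000/2) × 8.175843 = 0.510990
Exact value: 0.510826
Error: 0.000165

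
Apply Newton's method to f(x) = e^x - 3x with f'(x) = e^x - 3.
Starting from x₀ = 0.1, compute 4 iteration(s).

f(x) = e^x - 3x
f'(x) = e^x - 3
x₀ = 0.1

Newton-Raphson formula: x_{n+1} = x_n - f(x_n)/f'(x_n)

Iteration 1:
  f(0.100000) = 0.805171
  f'(0.100000) = -1.894829
  x_1 = 0.100000 - 0.805171/(-1.894829) = 0.524931
Iteration 2:
  f(0.524931) = 0.115550
  f'(0.524931) = -1.309658
  x_2 = 0.524931 - 0.115550/(-1.309658) = 0.613160
Iteration 3:
  f(0.613160) = 0.006777
  f'(0.613160) = -1.153745
  x_3 = 0.613160 - 0.006777/(-1.153745) = 0.619033
Iteration 4:
  f(0.619033) = 0.000032
  f'(0.619033) = -1.142868
  x_4 = 0.619033 - 0.000032/(-1.142868) = 0.619061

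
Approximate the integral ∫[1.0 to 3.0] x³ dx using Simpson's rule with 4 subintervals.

f(x) = x³
a = 1.0, b = 3.0, n = 4
h = (b - a)/n = 0.500000

Simpson's rule: (h/3)[f(x₀) + 4f(x₁) + 2f(x₂) + ... + f(xₙ)]

x_0 = 1.0000, f(x_0) = 1.000000, coefficient = 1
x_1 = 1.5000, f(x_1) = 3.375000, coefficient = 4
x_2 = 2.0000, f(x_2) = 8.000000, coefficient = 2
x_3 = 2.5000, f(x_3) = 15.625000, coefficient = 4
x_4 = 3.0000, f(x_4) = 27.000000, coefficient = 1

I ≈ (0.500000/3) × 120.000000 = 20.000000
Exact value: 20.000000
Error: 0.000000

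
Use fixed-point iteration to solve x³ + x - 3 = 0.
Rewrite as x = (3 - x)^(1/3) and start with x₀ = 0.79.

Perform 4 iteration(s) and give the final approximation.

Equation: x³ + x - 3 = 0
Fixed-point form: x = (3 - x)^(1/3)
x₀ = 0.79

x_1 = g(0.790000) = 1.302559
x_2 = g(1.302559) = 1.192884
x_3 = g(1.192884) = 1.218041
x_4 = g(1.218041) = 1.212363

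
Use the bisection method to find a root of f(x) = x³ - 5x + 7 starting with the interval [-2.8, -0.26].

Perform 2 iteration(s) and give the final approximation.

f(x) = x³ - 5x + 7
Initial interval: [-2.8, -0.26]

Iteration 1:
  c_1 = (-2.800000 + (-0.260000))/2 = -1.530000
  f(c_1) = f(-1.530000) = 11.068423
  f(a) × f(c) < 0, new interval: [-2.800000, -1.530000]
Iteration 2:
  c_2 = (-2.800000 + (-1.530000))/2 = -2.165000
  f(c_2) = f(-2.165000) = 7.677158
  f(a) × f(c) < 0, new interval: [-2.800000, -2.165000]

After 2 iteration(s), the approximation is c_2 = -2.165000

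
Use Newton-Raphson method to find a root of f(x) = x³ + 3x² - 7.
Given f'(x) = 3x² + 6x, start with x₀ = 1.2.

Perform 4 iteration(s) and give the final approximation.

f(x) = x³ + 3x² - 7
f'(x) = 3x² + 6x
x₀ = 1.2

Newton-Raphson formula: x_{n+1} = x_n - f(x_n)/f'(x_n)

Iteration 1:
  f(1.200000) = -0.952000
  f'(1.200000) = 11.520000
  x_1 = 1.200000 - (-0.952000)/11.520000 = 1.282639
Iteration 2:
  f(1.282639) = 0.045637
  f'(1.282639) = 12.631321
  x_2 = 1.282639 - 0.045637/12.631321 = 1.279026
Iteration 3:
  f(1.279026) = 0.000089
  f'(1.279026) = 12.581877
  x_3 = 1.279026 - 0.000089/12.581877 = 1.279019
Iteration 4:
  f(1.279019) = 0.000000
  f'(1.279019) = 12.581780
  x_4 = 1.279019 - 0.000000/12.581780 = 1.279019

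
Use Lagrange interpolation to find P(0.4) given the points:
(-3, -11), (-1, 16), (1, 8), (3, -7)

Lagrange interpolation formula:
P(x) = Σ yᵢ × Lᵢ(x)
where Lᵢ(x) = Π_{j≠i} (x - xⱼ)/(xᵢ - xⱼ)

L_0(0.4) = (0.4 - (-1))/(-3 - (-1)) × (0.4 - 1)/(-3 - 1) × (0.4 - 3)/(-3 - 3) = -0.045500
L_1(0.4) = (0.4 - (-3))/(-1 - (-3)) × (0.4 - 1)/(-1 - 1) × (0.4 - 3)/(-1 - 3) = 0.331500
L_2(0.4) = (0.4 - (-3))/(1 - (-3)) × (0.4 - (-1))/(1 - (-1)) × (0.4 - 3)/(1 - 3) = 0.773500
L_3(0.4) = (0.4 - (-3))/(3 - (-3)) × (0.4 - (-1))/(3 - (-1)) × (0.4 - 1)/(3 - 1) = -0.059500

P(0.4) = (-11)×L_0(0.4) + 16×L_1(0.4) + 8×L_2(0.4) + (-7)×L_3(0.4)
P(0.4) = 12.409000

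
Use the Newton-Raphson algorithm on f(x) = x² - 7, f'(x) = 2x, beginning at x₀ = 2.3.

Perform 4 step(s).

f(x) = x² - 7
f'(x) = 2x
x₀ = 2.3

Newton-Raphson formula: x_{n+1} = x_n - f(x_n)/f'(x_n)

Iteration 1:
  f(2.300000) = -1.710000
  f'(2.300000) = 4.600000
  x_1 = 2.300000 - (-1.710000)/4.600000 = 2.671739
Iteration 2:
  f(2.671739) = 0.138190
  f'(2.671739) = 5.343478
  x_2 = 2.671739 - 0.138190/5.343478 = 2.645878
Iteration 3:
  f(2.645878) = 0.000669
  f'(2.645878) = 5.291755
  x_3 = 2.645878 - 0.000669/5.291755 = 2.645751
Iteration 4:
  f(2.645751) = 0.000000
  f'(2.645751) = 5.291503
  x_4 = 2.645751 - 0.000000/5.291503 = 2.645751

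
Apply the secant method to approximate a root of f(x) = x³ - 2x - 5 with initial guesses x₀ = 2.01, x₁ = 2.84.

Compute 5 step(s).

f(x) = x³ - 2x - 5
x₀ = 2.01, x₁ = 2.84

Secant formula: x_{n+1} = x_n - f(x_n)(x_n - x_{n-1})/(f(x_n) - f(x_{n-1}))

Iteration 1:
  f(2.010000) = -0.899399
  f(2.840000) = 12.226304
  x_2 = 2.840000 - 12.226304×(2.840000 - 2.010000)/(12.226304 - (-0.899399))
       = 2.066873
Iteration 2:
  f(2.840000) = 12.226304
  f(2.066873) = -0.304136
  x_3 = 2.066873 - (-0.304136)×(2.066873 - 2.840000)/(-0.304136 - 12.226304)
       = 2.085638
Iteration 3:
  f(2.066873) = -0.304136
  f(2.085638) = -0.098984
  x_4 = 2.085638 - (-0.098984)×(2.085638 - 2.066873)/(-0.098984 - (-0.304136))
       = 2.094692
Iteration 4:
  f(2.085638) = -0.098984
  f(2.094692) = 0.001574
  x_5 = 2.094692 - 0.001574×(2.094692 - 2.085638)/(0.001574 - (-0.098984))
       = 2.094551
Iteration 5:
  f(2.094692) = 0.001574
  f(2.094551) = -0.000008
  x_6 = 2.094551 - (-0.000008)×(2.094551 - 2.094692)/(-0.000008 - 0.001574)
       = 2.094551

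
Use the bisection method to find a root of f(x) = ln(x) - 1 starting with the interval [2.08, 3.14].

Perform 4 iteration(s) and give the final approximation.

f(x) = ln(x) - 1
Initial interval: [2.08, 3.14]

Iteration 1:
  c_1 = (2.080000 + 3.140000)/2 = 2.610000
  f(c_1) = f(2.610000) = -0.040650
  f(a) × f(c) ≥ 0, new interval: [2.610000, 3.140000]
Iteration 2:
  c_2 = (2.610000 + 3.140000)/2 = 2.875000
  f(c_2) = f(2.875000) = 0.056053
  f(a) × f(c) < 0, new interval: [2.610000, 2.875000]
Iteration 3:
  c_3 = (2.610000 + 2.875000)/2 = 2.742500
  f(c_3) = f(2.742500) = 0.008870
  f(a) × f(c) < 0, new interval: [2.610000, 2.742500]
Iteration 4:
  c_4 = (2.610000 + 2.742500)/2 = 2.676250
  f(c_4) = f(2.676250) = -0.015583
  f(a) × f(c) ≥ 0, new interval: [2.676250, 2.742500]

After 4 iteration(s), the approximation is c_4 = 2.676250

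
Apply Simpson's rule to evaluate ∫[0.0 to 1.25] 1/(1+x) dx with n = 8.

f(x) = 1/(1+x)
a = 0.0, b = 1.25, n = 8
h = (b - a)/n = 0.156250

Simpson's rule: (h/3)[f(x₀) + 4f(x₁) + 2f(x₂) + ... + f(xₙ)]

x_0 = 0.0000, f(x_0) = 1.000000, coefficient = 1
x_1 = 0.1562, f(x_1) = 0.864865, coefficient = 4
x_2 = 0.3125, f(x_2) = 0.761905, coefficient = 2
x_3 = 0.4688, f(x_3) = 0.680851, coefficient = 4
x_4 = 0.6250, f(x_4) = 0.615385, coefficient = 2
x_5 = 0.7812, f(x_5) = 0.561404, coefficient = 4
x_6 = 0.9375, f(x_6) = 0.516129, coefficient = 2
x_7 = 1.0938, f(x_7) = 0.477612, coefficient = 4
x_8 = 1.2500, f(x_8) = 0.444444, coefficient = 1

I ≈ (0.156250/3) × 15.570207 = 0.810948
Exact value: 0.810930
Error: 0.000018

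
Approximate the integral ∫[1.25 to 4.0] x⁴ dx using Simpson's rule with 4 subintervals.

f(x) = x⁴
a = 1.25, b = 4.0, n = 4
h = (b - a)/n = 0.687500

Simpson's rule: (h/3)[f(x₀) + 4f(x₁) + 2f(x₂) + ... + f(xₙ)]

x_0 = 1.2500, f(x_0) = 2.441406, coefficient = 1
x_1 = 1.9375, f(x_1) = 14.091812, coefficient = 4
x_2 = 2.6250, f(x_2) = 47.480713, coefficient = 2
x_3 = 3.3125, f(x_3) = 120.399185, coefficient = 4
x_4 = 4.0000, f(x_4) = 256.000000, coefficient = 1

I ≈ (0.687500/3) × 891.366821 = 204.271563
Exact value: 204.189648
Error: 0.081915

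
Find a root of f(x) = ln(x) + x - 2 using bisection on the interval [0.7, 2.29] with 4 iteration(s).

f(x) = ln(x) + x - 2
Initial interval: [0.7, 2.29]

Iteration 1:
  c_1 = (0.700000 + 2.290000)/2 = 1.495000
  f(c_1) = f(1.495000) = -0.102874
  f(a) × f(c) ≥ 0, new interval: [1.495000, 2.290000]
Iteration 2:
  c_2 = (1.495000 + 2.290000)/2 = 1.892500
  f(c_2) = f(1.892500) = 0.530399
  f(a) × f(c) < 0, new interval: [1.495000, 1.892500]
Iteration 3:
  c_3 = (1.495000 + 1.892500)/2 = 1.693750
  f(c_3) = f(1.693750) = 0.220695
  f(a) × f(c) < 0, new interval: [1.495000, 1.693750]
Iteration 4:
  c_4 = (1.495000 + 1.693750)/2 = 1.594375
  f(c_4) = f(1.594375) = 0.060857
  f(a) × f(c) < 0, new interval: [1.495000, 1.594375]

After 4 iteration(s), the approximation is c_4 = 1.594375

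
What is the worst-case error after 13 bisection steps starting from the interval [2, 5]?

Bisection error bound: |error| ≤ (b-a)/2^n
|error| ≤ (5 - 2)/2^13 = 3/2^13
|error| ≤ 0.0003662109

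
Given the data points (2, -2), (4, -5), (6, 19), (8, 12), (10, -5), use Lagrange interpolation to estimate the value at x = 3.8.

Lagrange interpolation formula:
P(x) = Σ yᵢ × Lᵢ(x)
where Lᵢ(x) = Π_{j≠i} (x - xⱼ)/(xᵢ - xⱼ)

L_0(3.8) = (3.8 - 4)/(2 - 4) × (3.8 - 6)/(2 - 6) × (3.8 - 8)/(2 - 8) × (3.8 - 10)/(2 - 10) = 0.029838
L_1(3.8) = (3.8 - 2)/(4 - 2) × (3.8 - 6)/(4 - 6) × (3.8 - 8)/(4 - 8) × (3.8 - 10)/(4 - 10) = 1.074150
L_2(3.8) = (3.8 - 2)/(6 - 2) × (3.8 - 4)/(6 - 4) × (3.8 - 8)/(6 - 8) × (3.8 - 10)/(6 - 10) = -0.146475
L_3(3.8) = (3.8 - 2)/(8 - 2) × (3.8 - 4)/(8 - 4) × (3.8 - 6)/(8 - 6) × (3.8 - 10)/(8 - 10) = 0.051150
L_4(3.8) = (3.8 - 2)/(10 - 2) × (3.8 - 4)/(10 - 4) × (3.8 - 6)/(10 - 6) × (3.8 - 8)/(10 - 8) = -0.008663

P(3.8) = (-2)×L_0(3.8) + (-5)×L_1(3.8) + 19×L_2(3.8) + 12×L_3(3.8) + (-5)×L_4(3.8)
P(3.8) = -7.556338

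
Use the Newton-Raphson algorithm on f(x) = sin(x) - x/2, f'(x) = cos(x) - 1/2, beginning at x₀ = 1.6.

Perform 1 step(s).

f(x) = sin(x) - x/2
f'(x) = cos(x) - 1/2
x₀ = 1.6

Newton-Raphson formula: x_{n+1} = x_n - f(x_n)/f'(x_n)

Iteration 1:
  f(1.600000) = 0.199574
  f'(1.600000) = -0.529200
  x_1 = 1.600000 - 0.199574/(-0.529200) = 1.977124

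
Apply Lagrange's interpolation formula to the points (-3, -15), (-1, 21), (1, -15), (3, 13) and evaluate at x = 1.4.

Lagrange interpolation formula:
P(x) = Σ yᵢ × Lᵢ(x)
where Lᵢ(x) = Π_{j≠i} (x - xⱼ)/(xᵢ - xⱼ)

L_0(1.4) = (1.4 - (-1))/(-3 - (-1)) × (1.4 - 1)/(-3 - 1) × (1.4 - 3)/(-3 - 3) = 0.032000
L_1(1.4) = (1.4 - (-3))/(-1 - (-3)) × (1.4 - 1)/(-1 - 1) × (1.4 - 3)/(-1 - 3) = -0.176000
L_2(1.4) = (1.4 - (-3))/(1 - (-3)) × (1.4 - (-1))/(1 - (-1)) × (1.4 - 3)/(1 - 3) = 1.056000
L_3(1.4) = (1.4 - (-3))/(3 - (-3)) × (1.4 - (-1))/(3 - (-1)) × (1.4 - 1)/(3 - 1) = 0.088000

P(1.4) = (-15)×L_0(1.4) + 21×L_1(1.4) + (-15)×L_2(1.4) + 13×L_3(1.4)
P(1.4) = -18.872000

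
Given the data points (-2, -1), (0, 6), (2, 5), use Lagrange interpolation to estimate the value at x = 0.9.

Lagrange interpolation formula:
P(x) = Σ yᵢ × Lᵢ(x)
where Lᵢ(x) = Π_{j≠i} (x - xⱼ)/(xᵢ - xⱼ)

L_0(0.9) = (0.9 - 0)/(-2 - 0) × (0.9 - 2)/(-2 - 2) = -0.123750
L_1(0.9) = (0.9 - (-2))/(0 - (-2)) × (0.9 - 2)/(0 - 2) = 0.797500
L_2(0.9) = (0.9 - (-2))/(2 - (-2)) × (0.9 - 0)/(2 - 0) = 0.326250

P(0.9) = (-1)×L_0(0.9) + 6×L_1(0.9) + 5×L_2(0.9)
P(0.9) = 6.540000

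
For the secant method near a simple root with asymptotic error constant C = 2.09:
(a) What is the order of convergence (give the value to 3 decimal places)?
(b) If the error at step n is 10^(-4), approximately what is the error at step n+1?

(a) Secant method has superlinear convergence with order φ = (1+√5)/2 ≈ 1.618.
    This means |e_{n+1}| ≈ C|e_n|^1.618.

(b) With |e_n| = 10^(-4) and C = 2.09:
    |e_{n+1}| ≈ 2.09 × (10^(-4))^1.618 = 2.09 × 10^(-6.47)

(a) ≈ 1.618 (golden ratio); (b) |e_{n+1}| ≈ 7.047e-07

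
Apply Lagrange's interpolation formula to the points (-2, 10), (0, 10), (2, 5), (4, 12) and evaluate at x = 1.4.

Lagrange interpolation formula:
P(x) = Σ yᵢ × Lᵢ(x)
where Lᵢ(x) = Π_{j≠i} (x - xⱼ)/(xᵢ - xⱼ)

L_0(1.4) = (1.4 - 0)/(-2 - 0) × (1.4 - 2)/(-2 - 2) × (1.4 - 4)/(-2 - 4) = -0.045500
L_1(1.4) = (1.4 - (-2))/(0 - (-2)) × (1.4 - 2)/(0 - 2) × (1.4 - 4)/(0 - 4) = 0.331500
L_2(1.4) = (1.4 - (-2))/(2 - (-2)) × (1.4 - 0)/(2 - 0) × (1.4 - 4)/(2 - 4) = 0.773500
L_3(1.4) = (1.4 - (-2))/(4 - (-2)) × (1.4 - 0)/(4 - 0) × (1.4 - 2)/(4 - 2) = -0.059500

P(1.4) = 10×L_0(1.4) + 10×L_1(1.4) + 5×L_2(1.4) + 12×L_3(1.4)
P(1.4) = 6.013500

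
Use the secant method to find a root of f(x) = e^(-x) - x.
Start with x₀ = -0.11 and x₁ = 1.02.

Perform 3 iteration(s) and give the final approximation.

f(x) = e^(-x) - x
x₀ = -0.11, x₁ = 1.02

Secant formula: x_{n+1} = x_n - f(x_n)(x_n - x_{n-1})/(f(x_n) - f(x_{n-1}))

Iteration 1:
  f(-0.110000) = 1.226278
  f(1.020000) = -0.659405
  x_2 = 1.020000 - (-0.659405)×(1.020000 - (-0.110000))/(-0.659405 - 1.226278)
       = 0.624850
Iteration 2:
  f(1.020000) = -0.659405
  f(0.624850) = -0.089508
  x_3 = 0.624850 - (-0.089508)×(0.624850 - 1.020000)/(-0.089508 - (-0.659405))
       = 0.562788
Iteration 3:
  f(0.624850) = -0.089508
  f(0.562788) = 0.006831
  x_4 = 0.562788 - 0.006831×(0.562788 - 0.624850)/(0.006831 - (-0.089508))
       = 0.567188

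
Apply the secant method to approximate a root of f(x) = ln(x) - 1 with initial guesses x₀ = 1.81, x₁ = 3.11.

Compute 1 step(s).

f(x) = ln(x) - 1
x₀ = 1.81, x₁ = 3.11

Secant formula: x_{n+1} = x_n - f(x_n)(x_n - x_{n-1})/(f(x_n) - f(x_{n-1}))

Iteration 1:
  f(1.810000) = -0.406673
  f(3.110000) = 0.134623
  x_2 = 3.110000 - 0.134623×(3.110000 - 1.810000)/(0.134623 - (-0.406673))
       = 2.786684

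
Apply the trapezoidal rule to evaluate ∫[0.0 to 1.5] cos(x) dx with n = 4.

f(x) = cos(x)
a = 0.0, b = 1.5, n = 4
h = (b - a)/n = 0.375000

Trapezoidal rule: (h/2)[f(x₀) + 2f(x₁) + 2f(x₂) + ... + f(xₙ)]

x_0 = 0.0000, f(x_0) = 1.000000, coefficient = 1
x_1 = 0.3750, f(x_1) = 0.930508, coefficient = 2
x_2 = 0.7500, f(x_2) = 0.731689, coefficient = 2
x_3 = 1.1250, f(x_3) = 0.431177, coefficient = 2
x_4 = 1.5000, f(x_4) = 0.070737, coefficient = 1

I ≈ (0.375000/2) × 5.257483 = 0.985778
Exact value: 0.997495
Error: 0.011717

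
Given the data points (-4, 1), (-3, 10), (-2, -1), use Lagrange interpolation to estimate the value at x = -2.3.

Lagrange interpolation formula:
P(x) = Σ yᵢ × Lᵢ(x)
where Lᵢ(x) = Π_{j≠i} (x - xⱼ)/(xᵢ - xⱼ)

L_0(-2.3) = (-2.3 - (-3))/(-4 - (-3)) × (-2.3 - (-2))/(-4 - (-2)) = -0.105000
L_1(-2.3) = (-2.3 - (-4))/(-3 - (-4)) × (-2.3 - (-2))/(-3 - (-2)) = 0.510000
L_2(-2.3) = (-2.3 - (-4))/(-2 - (-4)) × (-2.3 - (-3))/(-2 - (-3)) = 0.595000

P(-2.3) = 1×L_0(-2.3) + 10×L_1(-2.3) + (-1)×L_2(-2.3)
P(-2.3) = 4.400000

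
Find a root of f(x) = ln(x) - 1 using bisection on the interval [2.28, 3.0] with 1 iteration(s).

f(x) = ln(x) - 1
Initial interval: [2.28, 3.0]

Iteration 1:
  c_1 = (2.280000 + 3.000000)/2 = 2.640000
  f(c_1) = f(2.640000) = -0.029221
  f(a) × f(c) ≥ 0, new interval: [2.640000, 3.000000]

After 1 iteration(s), the approximation is c_1 = 2.640000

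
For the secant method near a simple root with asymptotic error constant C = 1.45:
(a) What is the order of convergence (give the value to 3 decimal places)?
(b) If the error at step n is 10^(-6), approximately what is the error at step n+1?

(a) Secant method has superlinear convergence with order φ = (1+√5)/2 ≈ 1.618.
    This means |e_{n+1}| ≈ C|e_n|^1.618.

(b) With |e_n| = 10^(-6) and C = 1.45:
    |e_{n+1}| ≈ 1.45 × (10^(-6))^1.618 = 1.45 × 10^(-9.71)

(a) ≈ 1.618 (golden ratio); (b) |e_{n+1}| ≈ 2.839e-10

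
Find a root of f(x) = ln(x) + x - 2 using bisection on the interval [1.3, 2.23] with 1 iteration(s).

f(x) = ln(x) + x - 2
Initial interval: [1.3, 2.23]

Iteration 1:
  c_1 = (1.300000 + 2.230000)/2 = 1.765000
  f(c_1) = f(1.765000) = 0.333151
  f(a) × f(c) < 0, new interval: [1.300000, 1.765000]

After 1 iteration(s), the approximation is c_1 = 1.765000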